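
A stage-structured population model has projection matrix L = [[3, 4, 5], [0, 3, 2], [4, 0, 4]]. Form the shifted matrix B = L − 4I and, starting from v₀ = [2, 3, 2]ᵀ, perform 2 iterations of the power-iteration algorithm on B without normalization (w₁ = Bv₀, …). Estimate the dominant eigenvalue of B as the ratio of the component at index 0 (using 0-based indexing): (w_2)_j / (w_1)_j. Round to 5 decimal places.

B = L − 4I has rows (-1, 4, 5); (0, -1, 2); (4, 0, 0)
w1 = Bv₀ = ((-1)·2 + 4·3 + 5·2; 0·2 + (-1)·3 + 2·2; 4·2 + 0·3 + 0·2) = (20, 1, 8)
w2 = Bw1 = ((-1)·20 + 4·1 + 5·8; 0·20 + (-1)·1 + 2·8; 4·20 + 0·1 + 0·8) = (24, 15, 80)
Ratio: 24/20 = 1.20000

μ ≈ 1.20000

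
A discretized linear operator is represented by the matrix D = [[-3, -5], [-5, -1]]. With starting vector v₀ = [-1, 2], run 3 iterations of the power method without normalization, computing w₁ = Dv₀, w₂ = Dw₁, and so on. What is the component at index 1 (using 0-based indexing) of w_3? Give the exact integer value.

w1 = Dv₀ = (-7, 3)
w2 = Dw1 = (6, 32)
w3 = Dw2 = (-178, -62)
The requested component of w3 is -62.

-62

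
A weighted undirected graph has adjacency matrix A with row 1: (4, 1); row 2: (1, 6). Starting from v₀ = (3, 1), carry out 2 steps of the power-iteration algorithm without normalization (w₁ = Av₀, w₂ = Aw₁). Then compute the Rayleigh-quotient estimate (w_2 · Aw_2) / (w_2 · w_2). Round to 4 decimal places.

λ ≈ 6.0892

w1 = Av₀ = (4·3 + 1·1; 1·3 + 6·1) = (13, 9)
w2 = Aw1 = (4·13 + 1·9; 1·13 + 6·9) = (61, 67)
Aw2 = (311, 463)
w2·Aw2 = 61·311 + 67·463 = 49992; w2·w2 = 61·61 + 67·67 = 8210
λ ≈ 49992/8210 = 6.0892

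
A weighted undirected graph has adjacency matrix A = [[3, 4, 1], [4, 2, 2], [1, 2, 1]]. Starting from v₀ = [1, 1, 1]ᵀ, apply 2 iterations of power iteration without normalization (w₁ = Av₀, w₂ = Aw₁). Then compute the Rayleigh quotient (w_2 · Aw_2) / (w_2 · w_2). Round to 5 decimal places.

7.22979

w1 = Av₀ = (3·1 + 4·1 + 1·1; 4·1 + 2·1 + 2·1; 1·1 + 2·1 + 1·1) = (8, 8, 4)
w2 = Aw1 = (3·8 + 4·8 + 1·4; 4·8 + 2·8 + 2·4; 1·8 + 2·8 + 1·4) = (60, 56, 28)
Aw2 = (432, 408, 200)
w2·Aw2 = 60·432 + 56·408 + 28·200 = 54368; w2·w2 = 60·60 + 56·56 + 28·28 = 7520
λ ≈ 54368/7520 = 7.22979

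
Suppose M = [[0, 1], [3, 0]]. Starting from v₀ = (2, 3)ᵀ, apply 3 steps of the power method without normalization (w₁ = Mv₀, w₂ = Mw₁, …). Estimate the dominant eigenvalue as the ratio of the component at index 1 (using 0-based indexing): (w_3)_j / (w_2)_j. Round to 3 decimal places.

w1 = Mv₀ = (0·2 + 1·3; 3·2 + 0·3) = (3, 6)
w2 = Mw1 = (0·3 + 1·6; 3·3 + 0·6) = (6, 9)
w3 = Mw2 = (9, 18)
Ratio at component: 18 / 9 = 2.000

λ ≈ 2.000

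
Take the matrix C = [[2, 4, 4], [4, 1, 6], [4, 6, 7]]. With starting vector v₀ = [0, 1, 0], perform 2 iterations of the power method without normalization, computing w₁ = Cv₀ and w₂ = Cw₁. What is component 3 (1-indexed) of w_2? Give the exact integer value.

w1 = Cv₀ = (2·0 + 4·1 + 4·0; 4·0 + 1·1 + 6·0; 4·0 + 6·1 + 7·0) = (4, 1, 6)
w2 = Cw1 = (2·4 + 4·1 + 4·6; 4·4 + 1·1 + 6·6; 4·4 + 6·1 + 7·6) = (36, 53, 64)
The requested component of w2 is 64.

64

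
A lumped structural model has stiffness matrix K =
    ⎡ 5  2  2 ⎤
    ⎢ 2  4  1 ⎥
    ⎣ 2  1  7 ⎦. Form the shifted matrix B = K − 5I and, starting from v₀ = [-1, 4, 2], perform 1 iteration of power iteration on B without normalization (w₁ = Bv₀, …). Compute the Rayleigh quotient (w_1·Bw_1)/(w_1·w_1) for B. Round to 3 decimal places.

B = K − 5I has rows (0, 2, 2); (2, -1, 1); (2, 1, 2)
w1 = Bv₀ = (0·(-1) + 2·4 + 2·2; 2·(-1) + (-1)·4 + 1·2; 2·(-1) + 1·4 + 2·2) = (12, -4, 6)
Bw1 = (4, 34, 32)
w1·Bw1 = 104; w1·w1 = 196; μ ≈ 104/196 = 0.531

0.531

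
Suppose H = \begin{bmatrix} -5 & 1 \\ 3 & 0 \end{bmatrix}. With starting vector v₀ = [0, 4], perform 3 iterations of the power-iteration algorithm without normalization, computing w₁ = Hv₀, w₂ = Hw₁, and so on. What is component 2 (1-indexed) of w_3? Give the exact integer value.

-60

w1 = Hv₀ = (4, 0)
w2 = Hw1 = (-20, 12)
w3 = Hw2 = (112, -60)
The requested component of w3 is -60.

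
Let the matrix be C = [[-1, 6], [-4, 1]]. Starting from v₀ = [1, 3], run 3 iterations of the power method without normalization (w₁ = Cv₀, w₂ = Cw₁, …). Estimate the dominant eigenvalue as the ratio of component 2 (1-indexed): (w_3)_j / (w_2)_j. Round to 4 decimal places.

-0.3333

w1 = Cv₀ = (17, -1)
w2 = Cw1 = (-23, -69)
w3 = Cw2 = (-391, 23)
Ratio at component: 23 / -69 = -0.3333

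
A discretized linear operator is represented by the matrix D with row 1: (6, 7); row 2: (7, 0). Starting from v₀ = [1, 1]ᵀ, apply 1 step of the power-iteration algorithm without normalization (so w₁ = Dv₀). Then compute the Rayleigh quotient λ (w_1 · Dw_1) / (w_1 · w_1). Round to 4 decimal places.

10.4954

w1 = Dv₀ = (13, 7)
Dw1 = (127, 91)
w1·Dw1 = 13·127 + 7·91 = 2288; w1·w1 = 13·13 + 7·7 = 218
λ ≈ 2288/218 = 10.4954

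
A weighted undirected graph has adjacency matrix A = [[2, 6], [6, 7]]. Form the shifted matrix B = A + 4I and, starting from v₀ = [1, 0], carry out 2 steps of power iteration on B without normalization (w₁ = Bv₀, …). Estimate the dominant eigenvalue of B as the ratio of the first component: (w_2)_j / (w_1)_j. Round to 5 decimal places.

μ ≈ 12.00000

B = A + 4I has rows (6, 6); (6, 11)
w1 = Bv₀ = (6, 6)
w2 = Bw1 = (72, 102)
Ratio: 72/6 = 12.00000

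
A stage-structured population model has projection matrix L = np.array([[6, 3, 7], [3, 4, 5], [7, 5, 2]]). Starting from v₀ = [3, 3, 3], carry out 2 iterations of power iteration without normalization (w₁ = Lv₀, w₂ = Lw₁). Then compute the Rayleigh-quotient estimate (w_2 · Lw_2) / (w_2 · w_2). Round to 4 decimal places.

w1 = Lv₀ = (48, 36, 42)
w2 = Lw1 = (690, 498, 600)
Lw2 = (9834, 7062, 8520)
w2·Lw2 = 690·9834 + 498·7062 + 600·8520 = 15414336; w2·w2 = 690·690 + 498·498 + 600·600 = 1084104
λ ≈ 15414336/1084104 = 14.2185

λ ≈ 14.2185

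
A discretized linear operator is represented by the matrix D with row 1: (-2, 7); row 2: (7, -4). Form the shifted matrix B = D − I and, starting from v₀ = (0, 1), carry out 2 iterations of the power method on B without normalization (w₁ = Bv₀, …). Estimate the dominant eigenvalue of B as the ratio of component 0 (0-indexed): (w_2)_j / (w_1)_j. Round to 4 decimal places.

B = D − I has rows (-3, 7); (7, -5)
w1 = Bv₀ = ((-3)·0 + 7·1; 7·0 + (-5)·1) = (7, -5)
w2 = Bw1 = ((-3)·7 + 7·(-5); 7·7 + (-5)·(-5)) = (-56, 74)
Ratio: -56/7 = -8.0000

-8.0000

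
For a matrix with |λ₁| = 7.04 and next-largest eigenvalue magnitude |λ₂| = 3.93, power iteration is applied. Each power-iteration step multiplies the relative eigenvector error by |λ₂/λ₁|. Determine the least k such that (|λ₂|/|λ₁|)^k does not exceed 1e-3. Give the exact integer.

12

|λ₂/λ₁| = 3.93/7.04 = 0.55824
Need k ≥ ln(1e-3) / ln(0.55824) = -6.9078 / -0.5830 ≈ 11.849
Smallest integer k satisfying the bound: 12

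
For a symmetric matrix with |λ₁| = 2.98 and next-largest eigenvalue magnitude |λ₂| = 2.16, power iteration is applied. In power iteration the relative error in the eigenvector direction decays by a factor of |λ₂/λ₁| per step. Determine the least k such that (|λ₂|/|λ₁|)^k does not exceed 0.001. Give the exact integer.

|λ₂/λ₁| = 2.16/2.98 = 0.72483
Need k ≥ ln(0.001) / ln(0.72483) = -6.9078 / -0.3218 ≈ 21.465
Smallest integer k satisfying the bound: 22

22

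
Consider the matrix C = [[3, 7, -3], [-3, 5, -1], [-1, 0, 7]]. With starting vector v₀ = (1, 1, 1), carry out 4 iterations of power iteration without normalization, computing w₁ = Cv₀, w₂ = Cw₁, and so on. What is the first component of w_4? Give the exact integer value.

-2617

w1 = Cv₀ = (3·1 + 7·1 + (-3)·1; (-3)·1 + 5·1 + (-1)·1; (-1)·1 + 0·1 + 7·1) = (7, 1, 6)
w2 = Cw1 = (3·7 + 7·1 + (-3)·6; (-3)·7 + 5·1 + (-1)·6; (-1)·7 + 0·1 + 7·6) = (10, -22, 35)
w3 = Cw2 = (-229, -175, 235)
w4 = Cw3 = (-2617, -423, 1874)
The requested component of w4 is -2617.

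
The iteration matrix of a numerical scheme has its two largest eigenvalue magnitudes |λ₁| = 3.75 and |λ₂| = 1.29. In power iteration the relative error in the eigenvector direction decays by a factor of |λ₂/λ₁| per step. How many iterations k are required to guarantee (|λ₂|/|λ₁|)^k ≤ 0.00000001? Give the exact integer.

|λ₂/λ₁| = 1.29/3.75 = 0.34400
Need k ≥ ln(0.00000001) / ln(0.34400) = -18.4207 / -1.0671 ≈ 17.262
Smallest integer k satisfying the bound: 18

18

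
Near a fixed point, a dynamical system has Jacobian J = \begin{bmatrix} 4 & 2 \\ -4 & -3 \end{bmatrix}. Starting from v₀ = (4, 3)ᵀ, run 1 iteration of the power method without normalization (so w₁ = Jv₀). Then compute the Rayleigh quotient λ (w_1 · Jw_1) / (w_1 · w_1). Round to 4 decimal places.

w1 = Jv₀ = (4·4 + 2·3; (-4)·4 + (-3)·3) = (22, -25)
Jw1 = (38, -13)
w1·Jw1 = 22·38 + (-25)·(-13) = 1161; w1·w1 = 22·22 + (-25)·(-25) = 1109
λ ≈ 1161/1109 = 1.0469

1.0469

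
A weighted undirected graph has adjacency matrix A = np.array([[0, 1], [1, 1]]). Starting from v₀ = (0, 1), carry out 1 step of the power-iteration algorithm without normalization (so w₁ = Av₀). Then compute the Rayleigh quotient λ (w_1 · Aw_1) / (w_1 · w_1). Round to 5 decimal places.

1.50000

w1 = Av₀ = (0·0 + 1·1; 1·0 + 1·1) = (1, 1)
Aw1 = (1, 2)
w1·Aw1 = 1·1 + 1·2 = 3; w1·w1 = 1·1 + 1·1 = 2
λ ≈ 3/2 = 1.50000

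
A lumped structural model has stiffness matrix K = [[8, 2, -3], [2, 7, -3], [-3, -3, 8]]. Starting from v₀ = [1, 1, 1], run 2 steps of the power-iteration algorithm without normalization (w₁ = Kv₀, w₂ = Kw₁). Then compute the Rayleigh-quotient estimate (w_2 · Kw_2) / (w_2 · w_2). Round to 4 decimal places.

λ ≈ 11.6892

w1 = Kv₀ = (7, 6, 2)
w2 = Kw1 = (62, 50, -23)
Kw2 = (665, 543, -520)
w2·Kw2 = 62·665 + 50·543 + (-23)·(-520) = 80340; w2·w2 = 62·62 + 50·50 + (-23)·(-23) = 6873
λ ≈ 80340/6873 = 11.6892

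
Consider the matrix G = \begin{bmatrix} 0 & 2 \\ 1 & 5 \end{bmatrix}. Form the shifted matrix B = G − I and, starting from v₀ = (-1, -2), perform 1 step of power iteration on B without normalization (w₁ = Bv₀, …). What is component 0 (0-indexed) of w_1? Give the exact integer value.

-3

B = G − I has rows (-1, 2); (1, 4)
w1 = Bv₀ = (-3, -9)
Requested component of w1: -3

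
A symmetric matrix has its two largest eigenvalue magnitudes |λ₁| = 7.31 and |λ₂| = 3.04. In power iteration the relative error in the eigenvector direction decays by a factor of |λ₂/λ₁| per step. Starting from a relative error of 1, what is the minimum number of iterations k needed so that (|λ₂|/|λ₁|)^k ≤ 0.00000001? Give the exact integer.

|λ₂/λ₁| = 3.04/7.31 = 0.41587
Need k ≥ ln(0.00000001) / ln(0.41587) = -18.4207 / -0.8774 ≈ 20.995
Smallest integer k satisfying the bound: 21

21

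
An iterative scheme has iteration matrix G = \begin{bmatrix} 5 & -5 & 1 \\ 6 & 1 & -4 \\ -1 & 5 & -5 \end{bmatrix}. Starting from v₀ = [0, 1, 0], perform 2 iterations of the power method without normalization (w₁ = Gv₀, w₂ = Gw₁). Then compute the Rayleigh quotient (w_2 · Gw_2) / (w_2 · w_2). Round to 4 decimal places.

λ ≈ 1.9566

w1 = Gv₀ = (5·0 + (-5)·1 + 1·0; 6·0 + 1·1 + (-4)·0; (-1)·0 + 5·1 + (-5)·0) = (-5, 1, 5)
w2 = Gw1 = (5·(-5) + (-5)·1 + 1·5; 6·(-5) + 1·1 + (-4)·5; (-1)·(-5) + 5·1 + (-5)·5) = (-25, -49, -15)
Gw2 = (105, -139, -145)
w2·Gw2 = (-25)·105 + (-49)·(-139) + (-15)·(-145) = 6361; w2·w2 = (-25)·(-25) + (-49)·(-49) + (-15)·(-15) = 3251
λ ≈ 6361/3251 = 1.9566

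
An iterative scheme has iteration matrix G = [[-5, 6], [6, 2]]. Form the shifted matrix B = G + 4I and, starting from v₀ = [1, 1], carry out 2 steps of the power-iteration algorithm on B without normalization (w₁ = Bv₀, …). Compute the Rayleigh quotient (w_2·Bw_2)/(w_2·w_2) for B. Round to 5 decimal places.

B = G + 4I has rows (-1, 6); (6, 6)
w1 = Bv₀ = ((-1)·1 + 6·1; 6·1 + 6·1) = (5, 12)
w2 = Bw1 = ((-1)·5 + 6·12; 6·5 + 6·12) = (67, 102)
Bw2 = (545, 1014)
w2·Bw2 = 139943; w2·w2 = 14893; μ ≈ 139943/14893 = 9.39656

9.39656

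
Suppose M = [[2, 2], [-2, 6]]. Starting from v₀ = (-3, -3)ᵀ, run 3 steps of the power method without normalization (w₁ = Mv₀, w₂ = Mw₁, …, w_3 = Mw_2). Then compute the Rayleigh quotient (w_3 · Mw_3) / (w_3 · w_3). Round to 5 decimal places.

w1 = Mv₀ = (2·(-3) + 2·(-3); (-2)·(-3) + 6·(-3)) = (-12, -12)
w2 = Mw1 = (2·(-12) + 2·(-12); (-2)·(-12) + 6·(-12)) = (-48, -48)
w3 = Mw2 = (-192, -192)
Mw3 = (-768, -768)
w3·Mw3 = (-192)·(-768) + (-192)·(-768) = 294912; w3·w3 = (-192)·(-192) + (-192)·(-192) = 73728
λ ≈ 294912/73728 = 4.00000

λ ≈ 4.00000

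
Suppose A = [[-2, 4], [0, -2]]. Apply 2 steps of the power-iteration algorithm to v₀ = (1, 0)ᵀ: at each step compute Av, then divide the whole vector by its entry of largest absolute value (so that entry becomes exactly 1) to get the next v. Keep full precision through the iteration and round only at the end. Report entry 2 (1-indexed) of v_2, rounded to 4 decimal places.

Av0 = (-2.00000, 0.00000); divide by -2.00000 → v1 = (1.00000, 0.00000)
Av1 = (-2.00000, 0.00000); divide by -2.00000 → v2 = (1.00000, 0.00000)
Requested entry of v2: 0/4 = 0.0000

0.0000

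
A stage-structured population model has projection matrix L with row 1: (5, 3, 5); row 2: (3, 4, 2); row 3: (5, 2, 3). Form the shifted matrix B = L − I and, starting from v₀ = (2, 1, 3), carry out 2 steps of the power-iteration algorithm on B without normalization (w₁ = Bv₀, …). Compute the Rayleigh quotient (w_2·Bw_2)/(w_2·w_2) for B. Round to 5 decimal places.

μ ≈ 9.95101

B = L − I has rows (4, 3, 5); (3, 3, 2); (5, 2, 2)
w1 = Bv₀ = (4·2 + 3·1 + 5·3; 3·2 + 3·1 + 2·3; 5·2 + 2·1 + 2·3) = (26, 15, 18)
w2 = Bw1 = (4·26 + 3·15 + 5·18; 3·26 + 3·15 + 2·18; 5·26 + 2·15 + 2·18) = (239, 159, 196)
Bw2 = (2413, 1586, 1905)
w2·Bw2 = 1202261; w2·w2 = 120818; μ ≈ 1202261/120818 = 9.95101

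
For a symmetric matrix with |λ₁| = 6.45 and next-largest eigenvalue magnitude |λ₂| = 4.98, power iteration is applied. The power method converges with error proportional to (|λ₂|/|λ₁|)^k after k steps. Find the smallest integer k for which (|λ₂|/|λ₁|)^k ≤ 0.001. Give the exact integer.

27

|λ₂/λ₁| = 4.98/6.45 = 0.77209
Need k ≥ ln(0.001) / ln(0.77209) = -6.9078 / -0.2587 ≈ 26.707
Smallest integer k satisfying the bound: 27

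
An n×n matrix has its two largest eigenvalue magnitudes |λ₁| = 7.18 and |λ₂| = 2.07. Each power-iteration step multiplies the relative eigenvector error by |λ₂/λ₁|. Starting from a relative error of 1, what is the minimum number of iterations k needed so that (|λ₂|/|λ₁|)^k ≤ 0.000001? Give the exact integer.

|λ₂/λ₁| = 2.07/7.18 = 0.28830
Need k ≥ ln(0.000001) / ln(0.28830) = -13.8155 / -1.2438 ≈ 11.108
Smallest integer k satisfying the bound: 12

12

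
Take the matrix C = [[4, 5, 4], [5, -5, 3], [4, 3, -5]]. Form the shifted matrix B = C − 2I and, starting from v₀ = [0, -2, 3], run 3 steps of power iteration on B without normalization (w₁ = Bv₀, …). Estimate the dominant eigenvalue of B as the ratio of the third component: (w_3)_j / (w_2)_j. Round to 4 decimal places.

B = C − 2I has rows (2, 5, 4); (5, -7, 3); (4, 3, -7)
w1 = Bv₀ = (2, 23, -27)
w2 = Bw1 = (11, -232, 266)
w3 = Bw2 = (-74, 2477, -2514)
Ratio: -2514/266 = -9.4511

-9.4511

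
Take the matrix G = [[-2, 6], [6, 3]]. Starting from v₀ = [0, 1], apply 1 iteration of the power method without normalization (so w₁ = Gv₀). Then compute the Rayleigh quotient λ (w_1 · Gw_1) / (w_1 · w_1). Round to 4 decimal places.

w1 = Gv₀ = ((-2)·0 + 6·1; 6·0 + 3·1) = (6, 3)
Gw1 = (6, 45)
w1·Gw1 = 6·6 + 3·45 = 171; w1·w1 = 6·6 + 3·3 = 45
λ ≈ 171/45 = 3.8000

λ ≈ 3.8000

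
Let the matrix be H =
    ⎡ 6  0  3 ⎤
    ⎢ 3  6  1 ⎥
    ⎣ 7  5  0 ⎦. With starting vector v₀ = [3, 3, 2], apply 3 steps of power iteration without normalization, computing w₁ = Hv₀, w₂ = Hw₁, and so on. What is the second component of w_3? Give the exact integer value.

w1 = Hv₀ = (24, 29, 36)
w2 = Hw1 = (252, 282, 313)
w3 = Hw2 = (2451, 2761, 3174)
The requested component of w3 is 2761.

2761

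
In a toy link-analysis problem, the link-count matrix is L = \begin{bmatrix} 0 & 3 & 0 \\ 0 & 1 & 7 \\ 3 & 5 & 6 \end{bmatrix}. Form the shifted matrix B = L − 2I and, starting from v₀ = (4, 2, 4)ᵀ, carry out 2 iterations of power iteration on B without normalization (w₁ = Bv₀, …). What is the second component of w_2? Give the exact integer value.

B = L − 2I has rows (-2, 3, 0); (0, -1, 7); (3, 5, 4)
w1 = Bv₀ = ((-2)·4 + 3·2 + 0·4; 0·4 + (-1)·2 + 7·4; 3·4 + 5·2 + 4·4) = (-2, 26, 38)
w2 = Bw1 = ((-2)·(-2) + 3·26 + 0·38; 0·(-2) + (-1)·26 + 7·38; 3·(-2) + 5·26 + 4·38) = (82, 240, 276)
Requested component of w2: 240

240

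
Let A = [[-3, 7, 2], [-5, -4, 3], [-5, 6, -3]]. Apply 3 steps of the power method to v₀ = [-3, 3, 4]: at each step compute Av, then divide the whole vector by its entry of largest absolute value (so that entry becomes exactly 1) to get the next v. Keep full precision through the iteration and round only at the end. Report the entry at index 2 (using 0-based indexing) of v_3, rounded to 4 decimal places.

0.4602

Av0 = (38.00000, 15.00000, 21.00000); divide by 38.00000 → v1 = (1.00000, 0.39474, 0.55263)
Av1 = (0.86842, -4.92105, -4.28947); divide by -4.92105 → v2 = (-0.17647, 1.00000, 0.87166)
Av2 = (9.27273, -0.50267, 4.26738); divide by 9.27273 → v3 = (1.00000, -0.05421, 0.46021)
Requested entry of v3: -798/-1734 = 0.4602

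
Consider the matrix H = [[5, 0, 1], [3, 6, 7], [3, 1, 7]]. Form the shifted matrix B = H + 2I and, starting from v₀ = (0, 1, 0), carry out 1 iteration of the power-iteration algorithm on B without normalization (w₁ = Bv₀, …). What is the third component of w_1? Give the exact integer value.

1

B = H + 2I has rows (7, 0, 1); (3, 8, 7); (3, 1, 9)
w1 = Bv₀ = (7·0 + 0·1 + 1·0; 3·0 + 8·1 + 7·0; 3·0 + 1·1 + 9·0) = (0, 8, 1)
Requested component of w1: 1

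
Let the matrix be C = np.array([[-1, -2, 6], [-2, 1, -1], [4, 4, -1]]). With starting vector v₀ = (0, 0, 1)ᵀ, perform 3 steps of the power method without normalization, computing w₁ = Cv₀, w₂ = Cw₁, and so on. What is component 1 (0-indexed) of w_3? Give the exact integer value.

w1 = Cv₀ = ((-1)·0 + (-2)·0 + 6·1; (-2)·0 + 1·0 + (-1)·1; 4·0 + 4·0 + (-1)·1) = (6, -1, -1)
w2 = Cw1 = ((-1)·6 + (-2)·(-1) + 6·(-1); (-2)·6 + 1·(-1) + (-1)·(-1); 4·6 + 4·(-1) + (-1)·(-1)) = (-10, -12, 21)
w3 = Cw2 = (160, -13, -109)
The requested component of w3 is -13.

-13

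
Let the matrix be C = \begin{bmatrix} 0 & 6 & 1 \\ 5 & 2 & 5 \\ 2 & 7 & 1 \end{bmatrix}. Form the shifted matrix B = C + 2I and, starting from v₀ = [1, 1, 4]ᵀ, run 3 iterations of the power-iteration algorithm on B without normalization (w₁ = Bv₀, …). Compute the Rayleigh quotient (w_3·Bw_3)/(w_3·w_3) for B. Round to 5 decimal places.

μ ≈ 12.09458

B = C + 2I has rows (2, 6, 1); (5, 4, 5); (2, 7, 3)
w1 = Bv₀ = (2·1 + 6·1 + 1·4; 5·1 + 4·1 + 5·4; 2·1 + 7·1 + 3·4) = (12, 29, 21)
w2 = Bw1 = (2·12 + 6·29 + 1·21; 5·12 + 4·29 + 5·21; 2·12 + 7·29 + 3·21) = (219, 281, 290)
w3 = Bw2 = (2414, 3669, 3275)
Bw3 = (30117, 43121, 40336)
w3·Bw3 = 363013787; w3·w3 = 30014582; μ ≈ 363013787/30014582 = 12.09458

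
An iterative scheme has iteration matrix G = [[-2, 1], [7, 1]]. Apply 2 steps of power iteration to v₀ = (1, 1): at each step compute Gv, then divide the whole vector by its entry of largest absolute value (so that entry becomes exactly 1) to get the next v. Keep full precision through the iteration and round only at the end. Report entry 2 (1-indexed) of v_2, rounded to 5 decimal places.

0.10000

Gv0 = (-1.000000, 8.000000); divide by 8.000000 → v1 = (-0.125000, 1.000000)
Gv1 = (1.250000, 0.125000); divide by 1.250000 → v2 = (1.000000, 0.100000)
Requested entry of v2: 1/10 = 0.10000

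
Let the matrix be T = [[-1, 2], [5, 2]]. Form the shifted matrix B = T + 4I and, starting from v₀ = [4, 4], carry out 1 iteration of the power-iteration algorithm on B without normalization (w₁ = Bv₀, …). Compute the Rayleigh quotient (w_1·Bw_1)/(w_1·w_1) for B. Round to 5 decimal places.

8.12329

B = T + 4I has rows (3, 2); (5, 6)
w1 = Bv₀ = (20, 44)
Bw1 = (148, 364)
w1·Bw1 = 18976; w1·w1 = 2336; μ ≈ 18976/2336 = 8.12329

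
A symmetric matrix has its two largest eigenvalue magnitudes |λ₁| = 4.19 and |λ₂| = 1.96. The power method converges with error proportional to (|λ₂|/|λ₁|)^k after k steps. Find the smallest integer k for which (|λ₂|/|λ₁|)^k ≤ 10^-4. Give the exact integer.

|λ₂/λ₁| = 1.96/4.19 = 0.46778
Need k ≥ ln(10^-4) / ln(0.46778) = -9.2103 / -0.7598 ≈ 12.123
Smallest integer k satisfying the bound: 13

13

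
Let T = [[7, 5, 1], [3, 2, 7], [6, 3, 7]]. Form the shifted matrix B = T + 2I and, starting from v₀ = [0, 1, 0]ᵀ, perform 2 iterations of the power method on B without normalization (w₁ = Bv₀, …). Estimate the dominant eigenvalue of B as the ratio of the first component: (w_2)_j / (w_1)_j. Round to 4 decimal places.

13.6000

B = T + 2I has rows (9, 5, 1); (3, 4, 7); (6, 3, 9)
w1 = Bv₀ = (5, 4, 3)
w2 = Bw1 = (68, 52, 69)
Ratio: 68/5 = 13.6000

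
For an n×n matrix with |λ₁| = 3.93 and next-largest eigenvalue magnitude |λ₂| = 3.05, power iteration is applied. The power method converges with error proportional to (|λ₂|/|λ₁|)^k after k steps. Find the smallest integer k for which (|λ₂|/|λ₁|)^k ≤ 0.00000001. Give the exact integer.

73

|λ₂/λ₁| = 3.05/3.93 = 0.77608
Need k ≥ ln(0.00000001) / ln(0.77608) = -18.4207 / -0.2535 ≈ 72.666
Smallest integer k satisfying the bound: 73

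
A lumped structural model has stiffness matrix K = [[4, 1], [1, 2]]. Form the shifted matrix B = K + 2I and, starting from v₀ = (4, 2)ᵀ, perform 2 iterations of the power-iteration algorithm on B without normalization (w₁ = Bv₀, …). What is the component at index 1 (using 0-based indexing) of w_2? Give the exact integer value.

74

B = K + 2I has rows (6, 1); (1, 4)
w1 = Bv₀ = (6·4 + 1·2; 1·4 + 4·2) = (26, 12)
w2 = Bw1 = (6·26 + 1·12; 1·26 + 4·12) = (168, 74)
Requested component of w2: 74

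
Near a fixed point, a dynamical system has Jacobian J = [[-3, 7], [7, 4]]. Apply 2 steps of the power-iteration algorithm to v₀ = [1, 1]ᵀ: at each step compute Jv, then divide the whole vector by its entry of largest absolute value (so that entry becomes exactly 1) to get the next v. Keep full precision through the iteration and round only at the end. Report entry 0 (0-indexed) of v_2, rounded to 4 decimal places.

0.9028

Jv0 = (4.00000, 11.00000); divide by 11.00000 → v1 = (0.36364, 1.00000)
Jv1 = (5.90909, 6.54545); divide by 6.54545 → v2 = (0.90278, 1.00000)
Requested entry of v2: 65/72 = 0.9028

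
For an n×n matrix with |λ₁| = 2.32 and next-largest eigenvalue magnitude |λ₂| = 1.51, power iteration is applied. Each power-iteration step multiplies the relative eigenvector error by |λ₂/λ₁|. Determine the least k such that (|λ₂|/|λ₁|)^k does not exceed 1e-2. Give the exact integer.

|λ₂/λ₁| = 1.51/2.32 = 0.65086
Need k ≥ ln(1e-2) / ln(0.65086) = -4.6052 / -0.4295 ≈ 10.723
Smallest integer k satisfying the bound: 11

11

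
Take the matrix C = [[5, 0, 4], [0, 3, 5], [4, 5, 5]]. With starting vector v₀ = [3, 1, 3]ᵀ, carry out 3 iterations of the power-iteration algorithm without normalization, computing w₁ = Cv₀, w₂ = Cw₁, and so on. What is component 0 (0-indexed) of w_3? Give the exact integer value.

2747

w1 = Cv₀ = (5·3 + 0·1 + 4·3; 0·3 + 3·1 + 5·3; 4·3 + 5·1 + 5·3) = (27, 18, 32)
w2 = Cw1 = (5·27 + 0·18 + 4·32; 0·27 + 3·18 + 5·32; 4·27 + 5·18 + 5·32) = (263, 214, 358)
w3 = Cw2 = (2747, 2432, 3912)
The requested component of w3 is 2747.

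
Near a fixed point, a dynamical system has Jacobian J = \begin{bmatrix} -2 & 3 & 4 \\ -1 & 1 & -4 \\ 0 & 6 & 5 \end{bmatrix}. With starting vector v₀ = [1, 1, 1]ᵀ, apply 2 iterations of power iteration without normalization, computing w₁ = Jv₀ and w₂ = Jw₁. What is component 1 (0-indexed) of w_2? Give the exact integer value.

-53

w1 = Jv₀ = ((-2)·1 + 3·1 + 4·1; (-1)·1 + 1·1 + (-4)·1; 0·1 + 6·1 + 5·1) = (5, -4, 11)
w2 = Jw1 = ((-2)·5 + 3·(-4) + 4·11; (-1)·5 + 1·(-4) + (-4)·11; 0·5 + 6·(-4) + 5·11) = (22, -53, 31)
The requested component of w2 is -53.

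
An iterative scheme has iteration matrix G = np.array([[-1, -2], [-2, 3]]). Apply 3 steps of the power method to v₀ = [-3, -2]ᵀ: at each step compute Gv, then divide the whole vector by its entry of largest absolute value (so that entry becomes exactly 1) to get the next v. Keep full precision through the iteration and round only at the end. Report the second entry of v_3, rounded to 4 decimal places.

Gv0 = (7.00000, 0.00000); divide by 7.00000 → v1 = (1.00000, 0.00000)
Gv1 = (-1.00000, -2.00000); divide by -2.00000 → v2 = (0.50000, 1.00000)
Gv2 = (-2.50000, 2.00000); divide by -2.50000 → v3 = (1.00000, -0.80000)
Requested entry of v3: -28/35 = -0.8000

-0.8000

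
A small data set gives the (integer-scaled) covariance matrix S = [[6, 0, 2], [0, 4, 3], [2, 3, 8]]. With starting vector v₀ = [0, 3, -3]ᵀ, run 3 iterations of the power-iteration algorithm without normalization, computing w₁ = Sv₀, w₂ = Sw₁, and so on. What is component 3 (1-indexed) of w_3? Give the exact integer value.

w1 = Sv₀ = (6·0 + 0·3 + 2·(-3); 0·0 + 4·3 + 3·(-3); 2·0 + 3·3 + 8·(-3)) = (-6, 3, -15)
w2 = Sw1 = (6·(-6) + 0·3 + 2·(-15); 0·(-6) + 4·3 + 3·(-15); 2·(-6) + 3·3 + 8·(-15)) = (-66, -33, -123)
w3 = Sw2 = (-642, -501, -1215)
The requested component of w3 is -1215.

-1215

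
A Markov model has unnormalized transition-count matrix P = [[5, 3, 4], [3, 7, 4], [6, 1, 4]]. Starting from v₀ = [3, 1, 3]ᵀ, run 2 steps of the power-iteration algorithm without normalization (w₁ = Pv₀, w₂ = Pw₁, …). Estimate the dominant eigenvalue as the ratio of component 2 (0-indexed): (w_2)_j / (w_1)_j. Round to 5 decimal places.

w1 = Pv₀ = (5·3 + 3·1 + 4·3; 3·3 + 7·1 + 4·3; 6·3 + 1·1 + 4·3) = (30, 28, 31)
w2 = Pw1 = (5·30 + 3·28 + 4·31; 3·30 + 7·28 + 4·31; 6·30 + 1·28 + 4·31) = (358, 410, 332)
Ratio at component: 332 / 31 = 10.70968

10.70968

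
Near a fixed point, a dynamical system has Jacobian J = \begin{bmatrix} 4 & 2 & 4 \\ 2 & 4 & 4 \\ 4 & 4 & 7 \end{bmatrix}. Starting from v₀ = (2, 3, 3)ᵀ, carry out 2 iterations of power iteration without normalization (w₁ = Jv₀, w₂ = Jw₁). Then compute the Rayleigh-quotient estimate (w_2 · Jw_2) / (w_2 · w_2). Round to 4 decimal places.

λ ≈ 12.1787

w1 = Jv₀ = (4·2 + 2·3 + 4·3; 2·2 + 4·3 + 4·3; 4·2 + 4·3 + 7·3) = (26, 28, 41)
w2 = Jw1 = (4·26 + 2·28 + 4·41; 2·26 + 4·28 + 4·41; 4·26 + 4·28 + 7·41) = (324, 328, 503)
Jw2 = (3964, 3972, 6129)
w2·Jw2 = 324·3964 + 328·3972 + 503·6129 = 5670039; w2·w2 = 324·324 + 328·328 + 503·503 = 465569
λ ≈ 5670039/465569 = 12.1787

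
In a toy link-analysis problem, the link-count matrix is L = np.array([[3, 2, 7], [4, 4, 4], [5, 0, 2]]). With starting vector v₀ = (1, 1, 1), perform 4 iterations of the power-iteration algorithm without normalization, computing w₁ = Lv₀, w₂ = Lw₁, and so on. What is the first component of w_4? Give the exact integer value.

w1 = Lv₀ = (12, 12, 7)
w2 = Lw1 = (109, 124, 74)
w3 = Lw2 = (1093, 1228, 693)
w4 = Lw3 = (10586, 12056, 6851)
The requested component of w4 is 10586.

10586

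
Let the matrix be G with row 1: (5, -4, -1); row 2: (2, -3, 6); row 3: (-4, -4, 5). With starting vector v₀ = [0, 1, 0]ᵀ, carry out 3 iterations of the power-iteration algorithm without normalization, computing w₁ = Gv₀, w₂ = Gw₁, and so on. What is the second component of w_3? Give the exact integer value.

109

w1 = Gv₀ = (5·0 + (-4)·1 + (-1)·0; 2·0 + (-3)·1 + 6·0; (-4)·0 + (-4)·1 + 5·0) = (-4, -3, -4)
w2 = Gw1 = (5·(-4) + (-4)·(-3) + (-1)·(-4); 2·(-4) + (-3)·(-3) + 6·(-4); (-4)·(-4) + (-4)·(-3) + 5·(-4)) = (-4, -23, 8)
w3 = Gw2 = (64, 109, 148)
The requested component of w3 is 109.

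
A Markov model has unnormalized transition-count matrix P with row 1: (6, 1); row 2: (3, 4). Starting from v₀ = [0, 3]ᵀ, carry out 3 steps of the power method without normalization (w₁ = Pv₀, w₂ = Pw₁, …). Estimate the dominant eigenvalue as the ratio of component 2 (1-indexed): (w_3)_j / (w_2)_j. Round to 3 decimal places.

5.579

w1 = Pv₀ = (3, 12)
w2 = Pw1 = (30, 57)
w3 = Pw2 = (237, 318)
Ratio at component: 318 / 57 = 5.579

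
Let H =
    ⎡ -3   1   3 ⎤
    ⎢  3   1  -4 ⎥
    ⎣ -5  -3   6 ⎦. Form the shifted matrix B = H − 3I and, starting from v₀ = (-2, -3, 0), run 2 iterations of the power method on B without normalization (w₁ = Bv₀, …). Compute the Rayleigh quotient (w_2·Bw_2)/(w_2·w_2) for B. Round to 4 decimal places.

μ ≈ -0.3790

B = H − 3I has rows (-6, 1, 3); (3, -2, -4); (-5, -3, 3)
w1 = Bv₀ = (9, 0, 19)
w2 = Bw1 = (3, -49, 12)
Bw2 = (-31, 59, 168)
w2·Bw2 = -968; w2·w2 = 2554; μ ≈ -968/2554 = -0.3790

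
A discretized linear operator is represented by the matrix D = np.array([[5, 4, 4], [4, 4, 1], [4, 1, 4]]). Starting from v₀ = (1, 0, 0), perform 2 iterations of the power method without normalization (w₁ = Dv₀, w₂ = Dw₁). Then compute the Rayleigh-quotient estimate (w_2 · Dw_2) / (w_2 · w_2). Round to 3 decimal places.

λ ≈ 10.657

w1 = Dv₀ = (5, 4, 4)
w2 = Dw1 = (57, 40, 40)
Dw2 = (605, 428, 428)
w2·Dw2 = 57·605 + 40·428 + 40·428 = 68725; w2·w2 = 57·57 + 40·40 + 40·40 = 6449
λ ≈ 68725/6449 = 10.657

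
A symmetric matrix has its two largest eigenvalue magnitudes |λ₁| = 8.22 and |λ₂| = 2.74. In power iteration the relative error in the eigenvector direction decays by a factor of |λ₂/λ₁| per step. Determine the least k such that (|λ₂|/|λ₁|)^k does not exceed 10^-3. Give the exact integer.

7

|λ₂/λ₁| = 2.74/8.22 = 0.33333
Need k ≥ ln(10^-3) / ln(0.33333) = -6.9078 / -1.0986 ≈ 6.288
Smallest integer k satisfying the bound: 7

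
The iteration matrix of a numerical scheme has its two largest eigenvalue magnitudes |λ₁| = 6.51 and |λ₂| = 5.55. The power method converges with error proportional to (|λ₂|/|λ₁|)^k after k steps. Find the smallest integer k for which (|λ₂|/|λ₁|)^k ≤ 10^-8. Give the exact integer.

|λ₂/λ₁| = 5.55/6.51 = 0.85253
Need k ≥ ln(10^-8) / ln(0.85253) = -18.4207 / -0.1595 ≈ 115.460
Smallest integer k satisfying the bound: 116

116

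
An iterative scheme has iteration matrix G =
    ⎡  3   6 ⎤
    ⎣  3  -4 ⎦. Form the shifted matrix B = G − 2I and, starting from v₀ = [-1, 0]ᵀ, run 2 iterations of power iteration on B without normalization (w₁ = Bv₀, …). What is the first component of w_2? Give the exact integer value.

-19

B = G − 2I has rows (1, 6); (3, -6)
w1 = Bv₀ = (1·(-1) + 6·0; 3·(-1) + (-6)·0) = (-1, -3)
w2 = Bw1 = (1·(-1) + 6·(-3); 3·(-1) + (-6)·(-3)) = (-19, 15)
Requested component of w2: -19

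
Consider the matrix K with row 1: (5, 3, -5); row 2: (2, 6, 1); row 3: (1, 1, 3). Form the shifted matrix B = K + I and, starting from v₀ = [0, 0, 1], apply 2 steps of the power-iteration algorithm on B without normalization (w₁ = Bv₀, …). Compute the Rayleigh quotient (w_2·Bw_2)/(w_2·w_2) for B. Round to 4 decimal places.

B = K + I has rows (6, 3, -5); (2, 7, 1); (1, 1, 4)
w1 = Bv₀ = (6·0 + 3·0 + (-5)·1; 2·0 + 7·0 + 1·1; 1·0 + 1·0 + 4·1) = (-5, 1, 4)
w2 = Bw1 = (6·(-5) + 3·1 + (-5)·4; 2·(-5) + 7·1 + 1·4; 1·(-5) + 1·1 + 4·4) = (-47, 1, 12)
Bw2 = (-339, -75, 2)
w2·Bw2 = 15882; w2·w2 = 2354; μ ≈ 15882/2354 = 6.7468

6.7468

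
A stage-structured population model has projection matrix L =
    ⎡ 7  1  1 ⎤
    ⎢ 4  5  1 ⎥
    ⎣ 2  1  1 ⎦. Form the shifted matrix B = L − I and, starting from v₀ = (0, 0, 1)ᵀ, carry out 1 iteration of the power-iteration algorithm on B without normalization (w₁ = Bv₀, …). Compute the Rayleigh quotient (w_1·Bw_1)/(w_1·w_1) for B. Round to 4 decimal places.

7.5000

B = L − I has rows (6, 1, 1); (4, 4, 1); (2, 1, 0)
w1 = Bv₀ = (1, 1, 0)
Bw1 = (7, 8, 3)
w1·Bw1 = 15; w1·w1 = 2; μ ≈ 15/2 = 7.5000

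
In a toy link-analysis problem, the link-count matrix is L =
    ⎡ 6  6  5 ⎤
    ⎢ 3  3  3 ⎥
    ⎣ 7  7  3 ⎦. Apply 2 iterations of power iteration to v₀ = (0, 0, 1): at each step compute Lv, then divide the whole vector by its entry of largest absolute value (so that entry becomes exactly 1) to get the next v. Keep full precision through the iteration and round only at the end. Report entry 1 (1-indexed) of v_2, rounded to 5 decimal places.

Lv0 = (5.000000, 3.000000, 3.000000); divide by 5.000000 → v1 = (1.000000, 0.600000, 0.600000)
Lv1 = (12.600000, 6.600000, 13.000000); divide by 13.000000 → v2 = (0.969231, 0.507692, 1.000000)
Requested entry of v2: 63/65 = 0.96923

0.96923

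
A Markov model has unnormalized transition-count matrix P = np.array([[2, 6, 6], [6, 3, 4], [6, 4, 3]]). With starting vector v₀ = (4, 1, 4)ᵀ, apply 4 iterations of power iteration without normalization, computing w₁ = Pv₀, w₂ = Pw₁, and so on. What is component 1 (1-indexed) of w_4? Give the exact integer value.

99622

w1 = Pv₀ = (2·4 + 6·1 + 6·4; 6·4 + 3·1 + 4·4; 6·4 + 4·1 + 3·4) = (38, 43, 40)
w2 = Pw1 = (2·38 + 6·43 + 6·40; 6·38 + 3·43 + 4·40; 6·38 + 4·43 + 3·40) = (574, 517, 520)
w3 = Pw2 = (7370, 7075, 7072)
w4 = Pw3 = (99622, 93733, 93736)
The requested component of w4 is 99622.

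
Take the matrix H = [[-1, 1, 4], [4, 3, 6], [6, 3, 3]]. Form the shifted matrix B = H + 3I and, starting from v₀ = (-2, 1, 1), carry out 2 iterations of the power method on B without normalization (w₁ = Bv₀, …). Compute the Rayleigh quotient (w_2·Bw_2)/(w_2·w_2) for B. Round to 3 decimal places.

2.735

B = H + 3I has rows (2, 1, 4); (4, 6, 6); (6, 3, 6)
w1 = Bv₀ = (1, 4, -3)
w2 = Bw1 = (-6, 10, 0)
Bw2 = (-2, 36, -6)
w2·Bw2 = 372; w2·w2 = 136; μ ≈ 372/136 = 2.735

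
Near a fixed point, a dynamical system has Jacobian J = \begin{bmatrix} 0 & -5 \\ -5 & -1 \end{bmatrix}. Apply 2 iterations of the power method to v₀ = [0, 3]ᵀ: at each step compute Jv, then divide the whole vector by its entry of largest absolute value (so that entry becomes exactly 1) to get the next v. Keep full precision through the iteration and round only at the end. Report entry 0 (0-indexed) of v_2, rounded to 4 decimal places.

0.1923

Jv0 = (-15.00000, -3.00000); divide by -15.00000 → v1 = (1.00000, 0.20000)
Jv1 = (-1.00000, -5.20000); divide by -5.20000 → v2 = (0.19231, 1.00000)
Requested entry of v2: 15/78 = 0.1923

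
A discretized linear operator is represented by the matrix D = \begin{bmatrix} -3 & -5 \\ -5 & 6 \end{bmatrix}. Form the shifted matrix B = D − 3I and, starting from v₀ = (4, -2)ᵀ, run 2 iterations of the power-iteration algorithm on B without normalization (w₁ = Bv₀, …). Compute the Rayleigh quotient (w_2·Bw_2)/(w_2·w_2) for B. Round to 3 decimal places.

-5.614

B = D − 3I has rows (-6, -5); (-5, 3)
w1 = Bv₀ = ((-6)·4 + (-5)·(-2); (-5)·4 + 3·(-2)) = (-14, -26)
w2 = Bw1 = ((-6)·(-14) + (-5)·(-26); (-5)·(-14) + 3·(-26)) = (214, -8)
Bw2 = (-1244, -1094)
w2·Bw2 = -257464; w2·w2 = 45860; μ ≈ -257464/45860 = -5.614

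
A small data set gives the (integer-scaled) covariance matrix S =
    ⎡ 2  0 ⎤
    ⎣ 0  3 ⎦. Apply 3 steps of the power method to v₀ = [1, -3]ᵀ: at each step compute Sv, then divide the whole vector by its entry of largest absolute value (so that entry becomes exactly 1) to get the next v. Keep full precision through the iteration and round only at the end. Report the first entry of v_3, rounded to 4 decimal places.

Sv0 = (2.00000, -9.00000); divide by -9.00000 → v1 = (-0.22222, 1.00000)
Sv1 = (-0.44444, 3.00000); divide by 3.00000 → v2 = (-0.14815, 1.00000)
Sv2 = (-0.29630, 3.00000); divide by 3.00000 → v3 = (-0.09877, 1.00000)
Requested entry of v3: 8/-81 = -0.0988

-0.0988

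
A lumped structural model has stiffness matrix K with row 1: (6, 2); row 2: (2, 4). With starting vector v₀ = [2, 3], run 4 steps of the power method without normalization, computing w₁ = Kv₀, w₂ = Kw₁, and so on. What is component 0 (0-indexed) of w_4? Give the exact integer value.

7600

w1 = Kv₀ = (6·2 + 2·3; 2·2 + 4·3) = (18, 16)
w2 = Kw1 = (6·18 + 2·16; 2·18 + 4·16) = (140, 100)
w3 = Kw2 = (1040, 680)
w4 = Kw3 = (7600, 4800)
The requested component of w4 is 7600.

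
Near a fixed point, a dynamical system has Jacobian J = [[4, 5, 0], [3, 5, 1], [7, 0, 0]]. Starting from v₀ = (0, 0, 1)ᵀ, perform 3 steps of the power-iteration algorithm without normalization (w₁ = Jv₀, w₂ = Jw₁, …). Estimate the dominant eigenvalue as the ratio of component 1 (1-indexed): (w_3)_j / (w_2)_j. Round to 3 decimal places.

w1 = Jv₀ = (4·0 + 5·0 + 0·1; 3·0 + 5·0 + 1·1; 7·0 + 0·0 + 0·1) = (0, 1, 0)
w2 = Jw1 = (4·0 + 5·1 + 0·0; 3·0 + 5·1 + 1·0; 7·0 + 0·1 + 0·0) = (5, 5, 0)
w3 = Jw2 = (45, 40, 35)
Ratio at component: 45 / 5 = 9.000

λ ≈ 9.000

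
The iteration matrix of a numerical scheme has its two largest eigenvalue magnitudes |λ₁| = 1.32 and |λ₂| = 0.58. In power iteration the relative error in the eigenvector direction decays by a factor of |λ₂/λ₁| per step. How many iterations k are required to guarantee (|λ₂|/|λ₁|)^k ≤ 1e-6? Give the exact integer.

17

|λ₂/λ₁| = 0.58/1.32 = 0.43939
Need k ≥ ln(1e-6) / ln(0.43939) = -13.8155 / -0.8224 ≈ 16.800
Smallest integer k satisfying the bound: 17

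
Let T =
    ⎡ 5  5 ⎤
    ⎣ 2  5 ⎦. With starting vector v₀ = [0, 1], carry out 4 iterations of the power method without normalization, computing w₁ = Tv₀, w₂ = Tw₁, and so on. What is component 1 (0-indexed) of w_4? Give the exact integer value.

w1 = Tv₀ = (5·0 + 5·1; 2·0 + 5·1) = (5, 5)
w2 = Tw1 = (5·5 + 5·5; 2·5 + 5·5) = (50, 35)
w3 = Tw2 = (425, 275)
w4 = Tw3 = (3500, 2225)
The requested component of w4 is 2225.

2225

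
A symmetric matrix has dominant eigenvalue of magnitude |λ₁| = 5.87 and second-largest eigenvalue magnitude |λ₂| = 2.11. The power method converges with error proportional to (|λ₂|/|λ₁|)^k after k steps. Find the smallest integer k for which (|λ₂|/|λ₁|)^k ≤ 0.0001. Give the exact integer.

|λ₂/λ₁| = 2.11/5.87 = 0.35945
Need k ≥ ln(0.0001) / ln(0.35945) = -9.2103 / -1.0232 ≈ 9.002
Smallest integer k satisfying the bound: 10

10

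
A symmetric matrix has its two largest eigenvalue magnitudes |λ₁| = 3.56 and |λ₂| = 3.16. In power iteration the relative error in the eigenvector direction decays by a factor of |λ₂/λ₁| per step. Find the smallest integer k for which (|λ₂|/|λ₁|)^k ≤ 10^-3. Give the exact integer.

|λ₂/λ₁| = 3.16/3.56 = 0.88764
Need k ≥ ln(10^-3) / ln(0.88764) = -6.9078 / -0.1192 ≈ 57.957
Smallest integer k satisfying the bound: 58

58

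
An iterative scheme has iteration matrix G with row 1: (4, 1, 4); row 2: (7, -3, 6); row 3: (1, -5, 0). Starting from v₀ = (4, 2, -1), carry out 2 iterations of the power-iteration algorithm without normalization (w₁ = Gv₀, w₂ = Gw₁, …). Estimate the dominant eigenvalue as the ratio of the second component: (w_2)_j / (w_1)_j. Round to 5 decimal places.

w1 = Gv₀ = (4·4 + 1·2 + 4·(-1); 7·4 + (-3)·2 + 6·(-1); 1·4 + (-5)·2 + 0·(-1)) = (14, 16, -6)
w2 = Gw1 = (4·14 + 1·16 + 4·(-6); 7·14 + (-3)·16 + 6·(-6); 1·14 + (-5)·16 + 0·(-6)) = (48, 14, -66)
Ratio at component: 14 / 16 = 0.87500

0.87500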